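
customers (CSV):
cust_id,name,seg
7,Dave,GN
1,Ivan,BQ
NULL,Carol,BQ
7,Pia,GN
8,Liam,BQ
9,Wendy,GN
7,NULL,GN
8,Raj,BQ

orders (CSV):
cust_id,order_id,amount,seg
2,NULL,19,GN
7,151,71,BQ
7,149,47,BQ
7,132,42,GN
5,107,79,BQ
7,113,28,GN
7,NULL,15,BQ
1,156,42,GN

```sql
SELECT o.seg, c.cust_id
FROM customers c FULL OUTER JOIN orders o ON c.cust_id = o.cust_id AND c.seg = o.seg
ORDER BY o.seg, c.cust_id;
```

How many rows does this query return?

17

FULL OUTER JOIN keeps every row from both sides; unmatched rows get NULL for the other side's columns.
Matching on c.cust_id = o.cust_id AND c.seg = o.seg. A NULL in a compared column never satisfies the condition.
- c[0] cust_id=7, seg=GN → 2 match(es) in o → 2 row(s).
- c[1] cust_id=1, seg=BQ → no match; kept with NULLs on the o side.
- c[2] cust_id=NULL, seg=BQ → no match; kept with NULLs on the o side.
- c[3] cust_id=7, seg=GN → 2 match(es) in o → 2 row(s).
- c[4] cust_id=8, seg=BQ → no match; kept with NULLs on the o side.
- c[5] cust_id=9, seg=GN → no match; kept with NULLs on the o side.
- c[6] cust_id=7, seg=GN → 2 match(es) in o → 2 row(s).
- c[7] cust_id=8, seg=BQ → no match; kept with NULLs on the o side.
- 6 o row(s) had no c match → kept, c columns NULL.
Total: 6 matched + 11 padded = 17 rows.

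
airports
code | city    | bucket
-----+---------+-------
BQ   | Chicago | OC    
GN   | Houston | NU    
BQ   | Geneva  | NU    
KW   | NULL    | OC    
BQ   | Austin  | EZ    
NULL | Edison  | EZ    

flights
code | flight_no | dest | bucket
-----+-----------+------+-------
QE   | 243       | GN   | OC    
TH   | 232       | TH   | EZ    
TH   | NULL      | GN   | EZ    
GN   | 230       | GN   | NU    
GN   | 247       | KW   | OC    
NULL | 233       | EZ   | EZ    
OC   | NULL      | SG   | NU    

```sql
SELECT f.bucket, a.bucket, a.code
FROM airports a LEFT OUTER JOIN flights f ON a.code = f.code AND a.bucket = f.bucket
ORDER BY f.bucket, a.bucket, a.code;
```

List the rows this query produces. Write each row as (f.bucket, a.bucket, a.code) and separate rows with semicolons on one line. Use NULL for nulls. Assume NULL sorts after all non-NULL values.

(NU, NU, GN); (NULL, EZ, BQ); (NULL, EZ, NULL); (NULL, NU, BQ); (NULL, OC, BQ); (NULL, OC, KW)

LEFT JOIN keeps every row from `airports`; unmatched rows get NULL for `flights`'s columns.
Matching on a.code = f.code AND a.bucket = f.bucket. A NULL in a compared column never satisfies the condition.
- code=BQ, bucket=OC: no f row matches, row kept with f columns NULL.
- code=GN, bucket=NU: 1 matching f row(s), so 1 row(s) emitted.
- code=BQ, bucket=NU: no f row matches, row kept with f columns NULL.
- code=KW, bucket=OC: no f row matches, row kept with f columns NULL.
- code=BQ, bucket=EZ: no f row matches, row kept with f columns NULL.
- code=NULL, bucket=EZ: no f row matches, row kept with f columns NULL.
After projecting and ordering:
f.bucket | a.bucket | a.code
NU | NU | GN
NULL | EZ | BQ
NULL | EZ | NULL
NULL | NU | BQ
NULL | OC | BQ
NULL | OC | KW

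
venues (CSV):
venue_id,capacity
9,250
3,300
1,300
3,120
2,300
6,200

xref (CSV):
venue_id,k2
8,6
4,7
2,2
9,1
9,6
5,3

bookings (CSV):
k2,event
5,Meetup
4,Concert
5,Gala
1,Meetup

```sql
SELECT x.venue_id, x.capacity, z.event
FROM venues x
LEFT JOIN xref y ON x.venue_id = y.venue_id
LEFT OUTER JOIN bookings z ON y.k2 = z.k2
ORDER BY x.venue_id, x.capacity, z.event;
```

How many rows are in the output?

Joins associate left-to-right: venues LEFT JOIN xref on venue_id gives 7 intermediate row(s).
Then LEFT JOIN `bookings z` on k2: each of those 7 rows is kept; rows whose y.k2 has no match in z get NULL for z's columns.
Result: 7 row(s).

7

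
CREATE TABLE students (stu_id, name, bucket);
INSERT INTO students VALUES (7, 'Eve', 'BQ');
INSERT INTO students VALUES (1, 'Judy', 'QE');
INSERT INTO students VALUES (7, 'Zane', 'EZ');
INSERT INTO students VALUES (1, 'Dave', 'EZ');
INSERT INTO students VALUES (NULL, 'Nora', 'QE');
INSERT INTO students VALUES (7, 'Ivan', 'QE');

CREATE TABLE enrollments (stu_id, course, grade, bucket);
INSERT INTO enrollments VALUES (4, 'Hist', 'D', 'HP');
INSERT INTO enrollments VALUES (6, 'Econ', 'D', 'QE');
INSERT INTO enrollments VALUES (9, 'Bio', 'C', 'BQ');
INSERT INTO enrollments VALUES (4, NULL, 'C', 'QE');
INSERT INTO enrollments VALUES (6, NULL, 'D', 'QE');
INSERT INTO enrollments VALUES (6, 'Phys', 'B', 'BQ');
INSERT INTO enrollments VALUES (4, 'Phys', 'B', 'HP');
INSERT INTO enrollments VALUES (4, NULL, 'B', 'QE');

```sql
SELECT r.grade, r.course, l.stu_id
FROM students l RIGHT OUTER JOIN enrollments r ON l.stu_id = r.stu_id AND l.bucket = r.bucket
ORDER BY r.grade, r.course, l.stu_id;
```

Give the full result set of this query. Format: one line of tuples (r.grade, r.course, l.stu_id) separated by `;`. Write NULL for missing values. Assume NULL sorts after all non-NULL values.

RIGHT JOIN keeps every row from `enrollments`; unmatched rows get NULL for `students`'s columns.
Matching on l.stu_id = r.stu_id AND l.bucket = r.bucket. A NULL in a compared column never satisfies the condition.
Matched pairs: 0; unmatched r rows kept: 8.

(B, Phys, NULL); (B, Phys, NULL); (B, NULL, NULL); (C, Bio, NULL); (C, NULL, NULL); (D, Econ, NULL); (D, Hist, NULL); (D, NULL, NULL)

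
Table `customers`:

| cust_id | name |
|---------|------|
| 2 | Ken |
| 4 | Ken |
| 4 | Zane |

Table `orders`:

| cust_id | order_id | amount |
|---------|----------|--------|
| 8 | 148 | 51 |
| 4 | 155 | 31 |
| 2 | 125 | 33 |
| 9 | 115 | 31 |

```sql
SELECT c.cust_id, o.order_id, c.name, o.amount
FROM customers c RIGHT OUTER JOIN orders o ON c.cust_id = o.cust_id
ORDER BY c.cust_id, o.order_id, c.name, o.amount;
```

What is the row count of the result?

5

RIGHT JOIN keeps every row from `orders`; unmatched rows get NULL for `customers`'s columns.
Matching on c.cust_id = o.cust_id.
Matched pairs: 3; unmatched o rows kept: 2.
Total: 3 matched + 2 padded = 5 rows.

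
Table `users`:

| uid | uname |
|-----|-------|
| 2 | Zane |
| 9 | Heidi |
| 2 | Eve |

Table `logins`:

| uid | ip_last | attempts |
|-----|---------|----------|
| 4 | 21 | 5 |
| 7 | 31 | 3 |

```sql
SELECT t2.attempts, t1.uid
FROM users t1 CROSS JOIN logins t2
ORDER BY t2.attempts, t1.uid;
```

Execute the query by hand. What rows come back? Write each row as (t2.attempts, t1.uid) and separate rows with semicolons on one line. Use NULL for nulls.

CROSS JOIN pairs every row of `users` with every row of `logins`: 3 × 2 = 6 rows.
After projecting and ordering:
t2.attempts | t1.uid
3 | 2
3 | 2
3 | 9
5 | 2
5 | 2
5 | 9

(3, 2); (3, 2); (3, 9); (5, 2); (5, 2); (5, 9)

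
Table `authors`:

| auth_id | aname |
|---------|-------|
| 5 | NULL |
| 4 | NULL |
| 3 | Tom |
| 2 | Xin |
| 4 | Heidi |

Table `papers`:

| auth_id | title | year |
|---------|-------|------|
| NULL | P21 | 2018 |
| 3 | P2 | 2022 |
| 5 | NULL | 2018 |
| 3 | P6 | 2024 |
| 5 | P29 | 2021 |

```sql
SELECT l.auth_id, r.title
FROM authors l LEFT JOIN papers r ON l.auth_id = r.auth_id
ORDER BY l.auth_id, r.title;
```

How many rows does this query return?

7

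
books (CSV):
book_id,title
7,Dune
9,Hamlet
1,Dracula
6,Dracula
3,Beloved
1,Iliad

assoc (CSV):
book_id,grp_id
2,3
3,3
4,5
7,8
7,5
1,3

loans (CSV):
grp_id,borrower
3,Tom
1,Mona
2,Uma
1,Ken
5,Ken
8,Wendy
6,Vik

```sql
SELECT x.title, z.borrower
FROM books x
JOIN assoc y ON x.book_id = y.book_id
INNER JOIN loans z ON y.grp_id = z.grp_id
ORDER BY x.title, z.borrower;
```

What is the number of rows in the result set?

Step 1 — x INNER JOIN y on book_id → 5 row(s).
Then INNER JOIN `loans z` on grp_id: keep only rows whose y.grp_id appears in z.
Result: 5 row(s).

5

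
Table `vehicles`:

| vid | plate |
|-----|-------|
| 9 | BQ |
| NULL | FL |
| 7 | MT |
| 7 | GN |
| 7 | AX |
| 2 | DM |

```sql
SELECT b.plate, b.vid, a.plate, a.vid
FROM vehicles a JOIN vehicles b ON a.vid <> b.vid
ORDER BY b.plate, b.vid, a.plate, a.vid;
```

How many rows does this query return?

INNER JOIN keeps only pairs where the ON condition holds.
Matching on a.vid <> b.vid. A NULL in a compared column never satisfies the condition.
Matched pairs: 14.
Total: 14 rows.

14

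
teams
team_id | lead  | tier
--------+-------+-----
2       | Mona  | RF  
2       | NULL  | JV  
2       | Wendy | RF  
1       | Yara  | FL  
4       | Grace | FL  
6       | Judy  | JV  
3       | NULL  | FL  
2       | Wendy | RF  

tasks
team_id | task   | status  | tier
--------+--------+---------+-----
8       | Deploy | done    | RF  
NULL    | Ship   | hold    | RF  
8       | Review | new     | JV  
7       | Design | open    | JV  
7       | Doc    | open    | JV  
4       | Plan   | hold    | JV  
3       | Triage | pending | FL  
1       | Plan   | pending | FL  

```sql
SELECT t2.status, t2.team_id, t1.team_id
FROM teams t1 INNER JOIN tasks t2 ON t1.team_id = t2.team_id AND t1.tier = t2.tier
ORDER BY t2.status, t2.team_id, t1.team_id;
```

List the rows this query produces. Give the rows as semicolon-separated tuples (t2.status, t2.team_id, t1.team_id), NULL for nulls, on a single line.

(pending, 1, 1); (pending, 3, 3)

INNER JOIN keeps only pairs where the ON condition holds.
Matching on t1.team_id = t2.team_id AND t1.tier = t2.tier. A NULL in a compared column never satisfies the condition.
Matched pairs: 2.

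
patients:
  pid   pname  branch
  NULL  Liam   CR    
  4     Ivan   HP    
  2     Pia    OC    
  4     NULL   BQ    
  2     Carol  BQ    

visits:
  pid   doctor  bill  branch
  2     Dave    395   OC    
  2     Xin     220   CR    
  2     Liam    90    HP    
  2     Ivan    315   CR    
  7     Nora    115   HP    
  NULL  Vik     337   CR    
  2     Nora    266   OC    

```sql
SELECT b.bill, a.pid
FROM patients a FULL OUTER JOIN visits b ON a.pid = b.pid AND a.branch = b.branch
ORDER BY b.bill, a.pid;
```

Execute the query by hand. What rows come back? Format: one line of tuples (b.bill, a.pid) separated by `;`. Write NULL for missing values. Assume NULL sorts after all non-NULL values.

FULL OUTER JOIN keeps every row from both sides; unmatched rows get NULL for the other side's columns.
Matching on a.pid = b.pid AND a.branch = b.branch. A NULL in a compared column never satisfies the condition.
Matched pairs: 2; unmatched a rows kept: 4; unmatched b rows kept: 5.

(90, NULL); (115, NULL); (220, NULL); (266, 2); (315, NULL); (337, NULL); (395, 2); (NULL, 2); (NULL, 4); (NULL, 4); (NULL, NULL)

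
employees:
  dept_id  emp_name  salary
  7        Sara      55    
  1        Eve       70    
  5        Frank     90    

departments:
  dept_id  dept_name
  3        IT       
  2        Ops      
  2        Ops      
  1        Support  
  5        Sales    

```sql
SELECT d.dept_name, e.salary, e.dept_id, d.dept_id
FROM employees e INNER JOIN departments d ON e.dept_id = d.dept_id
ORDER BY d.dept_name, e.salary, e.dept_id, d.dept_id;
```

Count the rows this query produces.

INNER JOIN keeps only pairs where the ON condition holds.
Matching on e.dept_id = d.dept_id.
Matched pairs: 2.
Total: 2 rows.

2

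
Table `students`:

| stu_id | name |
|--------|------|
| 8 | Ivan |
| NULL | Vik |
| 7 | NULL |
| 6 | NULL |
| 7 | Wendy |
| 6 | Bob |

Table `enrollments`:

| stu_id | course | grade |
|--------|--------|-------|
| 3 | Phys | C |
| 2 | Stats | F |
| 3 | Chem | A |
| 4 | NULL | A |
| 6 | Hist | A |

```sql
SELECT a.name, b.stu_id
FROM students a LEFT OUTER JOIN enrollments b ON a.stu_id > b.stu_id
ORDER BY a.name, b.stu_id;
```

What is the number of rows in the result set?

LEFT JOIN keeps every row from `students`; unmatched rows get NULL for `enrollments`'s columns.
Matching on a.stu_id > b.stu_id. A NULL in a compared column never satisfies the condition.
- a (stu_id=8) pairs with 5 row(s) of b.
- a (stu_id=NULL) has no partner → padded with NULL.
- a (stu_id=7) pairs with 5 row(s) of b.
- a (stu_id=6) pairs with 4 row(s) of b.
- a (stu_id=7) pairs with 5 row(s) of b.
- a (stu_id=6) pairs with 4 row(s) of b.
Total: 23 matched + 1 padded = 24 rows.

24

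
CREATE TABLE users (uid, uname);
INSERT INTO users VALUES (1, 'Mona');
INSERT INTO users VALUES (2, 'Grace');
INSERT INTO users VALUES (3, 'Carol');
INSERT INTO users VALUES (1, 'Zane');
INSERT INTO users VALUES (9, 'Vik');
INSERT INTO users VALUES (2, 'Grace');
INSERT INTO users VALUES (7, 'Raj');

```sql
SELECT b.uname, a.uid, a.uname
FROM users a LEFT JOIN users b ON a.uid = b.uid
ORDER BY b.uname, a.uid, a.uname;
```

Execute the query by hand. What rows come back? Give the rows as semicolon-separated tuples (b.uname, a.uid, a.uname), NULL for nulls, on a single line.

(Carol, 3, Carol); (Grace, 2, Grace); (Grace, 2, Grace); (Grace, 2, Grace); (Grace, 2, Grace); (Mona, 1, Mona); (Mona, 1, Zane); (Raj, 7, Raj); (Vik, 9, Vik); (Zane, 1, Mona); (Zane, 1, Zane)

LEFT JOIN keeps every row from `users a`; unmatched rows get NULL for `users b`'s columns.
Matching on a.uid = b.uid.
- a row (uid=1): matches 2 b row(s) → 2 output row(s).
- a row (uid=2): matches 2 b row(s) → 2 output row(s).
- a row (uid=3): matches 1 b row(s) → 1 output row(s).
- a row (uid=1): matches 2 b row(s) → 2 output row(s).
- a row (uid=9): matches 1 b row(s) → 1 output row(s).
- a row (uid=2): matches 2 b row(s) → 2 output row(s).
- a row (uid=7): matches 1 b row(s) → 1 output row(s).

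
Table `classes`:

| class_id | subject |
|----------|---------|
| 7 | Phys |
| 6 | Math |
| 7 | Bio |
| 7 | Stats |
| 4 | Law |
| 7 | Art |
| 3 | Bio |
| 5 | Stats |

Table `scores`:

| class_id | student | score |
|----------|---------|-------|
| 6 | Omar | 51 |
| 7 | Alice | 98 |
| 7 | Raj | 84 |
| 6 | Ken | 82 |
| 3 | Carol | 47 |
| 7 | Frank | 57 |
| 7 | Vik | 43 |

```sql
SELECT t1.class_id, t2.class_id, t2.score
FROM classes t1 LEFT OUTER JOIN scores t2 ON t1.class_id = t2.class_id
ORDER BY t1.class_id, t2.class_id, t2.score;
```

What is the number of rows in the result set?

21

LEFT JOIN keeps every row from `classes`; unmatched rows get NULL for `scores`'s columns.
Matching on t1.class_id = t2.class_id.
- t1[0] class_id=7 → 4 match(es) in t2 → 4 row(s).
- t1[1] class_id=6 → 2 match(es) in t2 → 2 row(s).
- t1[2] class_id=7 → 4 match(es) in t2 → 4 row(s).
- t1[3] class_id=7 → 4 match(es) in t2 → 4 row(s).
- t1[4] class_id=4 → no match; kept with NULLs on the t2 side.
- t1[5] class_id=7 → 4 match(es) in t2 → 4 row(s).
- t1[6] class_id=3 → 1 match(es) in t2 → 1 row(s).
- t1[7] class_id=5 → no match; kept with NULLs on the t2 side.
Total: 19 matched + 2 padded = 21 rows.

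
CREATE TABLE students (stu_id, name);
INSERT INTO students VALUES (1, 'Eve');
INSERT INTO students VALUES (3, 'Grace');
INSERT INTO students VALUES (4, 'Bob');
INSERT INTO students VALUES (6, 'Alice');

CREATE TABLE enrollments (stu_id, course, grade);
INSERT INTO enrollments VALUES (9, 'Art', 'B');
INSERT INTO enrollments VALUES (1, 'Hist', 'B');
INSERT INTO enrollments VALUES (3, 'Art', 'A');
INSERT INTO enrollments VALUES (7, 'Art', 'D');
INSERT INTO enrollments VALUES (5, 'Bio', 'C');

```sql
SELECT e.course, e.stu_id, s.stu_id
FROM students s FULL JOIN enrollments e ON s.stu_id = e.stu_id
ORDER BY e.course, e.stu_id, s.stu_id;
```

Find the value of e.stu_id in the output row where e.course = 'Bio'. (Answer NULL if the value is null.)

5

FULL OUTER JOIN keeps every row from both sides; unmatched rows get NULL for the other side's columns.
Matching on s.stu_id = e.stu_id.
- s[0] stu_id=1 → 1 match(es) in e → 1 row(s).
- s[1] stu_id=3 → 1 match(es) in e → 1 row(s).
- s[2] stu_id=4 → no match; kept with NULLs on the e side.
- s[3] stu_id=6 → no match; kept with NULLs on the e side.
- plus 3 unmatched e row(s), each kept with NULL s columns.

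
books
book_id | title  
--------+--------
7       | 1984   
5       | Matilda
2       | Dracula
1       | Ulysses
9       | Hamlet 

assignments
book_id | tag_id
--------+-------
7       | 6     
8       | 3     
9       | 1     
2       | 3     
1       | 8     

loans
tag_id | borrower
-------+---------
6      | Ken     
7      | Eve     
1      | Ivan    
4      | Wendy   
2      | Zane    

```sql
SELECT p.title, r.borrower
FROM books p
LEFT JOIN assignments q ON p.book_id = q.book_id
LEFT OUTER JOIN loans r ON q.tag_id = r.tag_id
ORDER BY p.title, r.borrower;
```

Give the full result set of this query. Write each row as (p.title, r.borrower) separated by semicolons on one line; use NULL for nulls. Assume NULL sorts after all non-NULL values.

Evaluate left to right. First `books p LEFT JOIN assignments q` on book_id: 5 row(s).
Then LEFT JOIN `loans r` on tag_id: each of those 5 rows is kept; rows whose q.tag_id has no match in r get NULL for r's columns.

(1984, Ken); (Dracula, NULL); (Hamlet, Ivan); (Matilda, NULL); (Ulysses, NULL)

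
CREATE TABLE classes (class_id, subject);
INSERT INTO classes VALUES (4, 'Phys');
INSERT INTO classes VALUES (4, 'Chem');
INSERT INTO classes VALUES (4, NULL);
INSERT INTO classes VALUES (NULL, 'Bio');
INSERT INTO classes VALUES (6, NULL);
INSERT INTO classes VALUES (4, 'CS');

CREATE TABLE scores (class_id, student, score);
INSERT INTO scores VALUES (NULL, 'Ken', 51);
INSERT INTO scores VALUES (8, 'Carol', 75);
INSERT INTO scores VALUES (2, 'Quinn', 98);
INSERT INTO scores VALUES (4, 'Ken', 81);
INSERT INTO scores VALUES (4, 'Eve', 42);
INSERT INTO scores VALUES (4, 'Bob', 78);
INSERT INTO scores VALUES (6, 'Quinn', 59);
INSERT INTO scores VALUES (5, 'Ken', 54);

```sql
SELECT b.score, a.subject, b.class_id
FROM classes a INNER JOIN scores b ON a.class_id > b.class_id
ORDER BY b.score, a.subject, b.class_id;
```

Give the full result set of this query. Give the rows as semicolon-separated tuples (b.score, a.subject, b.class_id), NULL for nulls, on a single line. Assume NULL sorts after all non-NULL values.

(42, NULL, 4); (54, NULL, 5); (78, NULL, 4); (81, NULL, 4); (98, CS, 2); (98, Chem, 2); (98, Phys, 2); (98, NULL, 2); (98, NULL, 2)

INNER JOIN keeps only pairs where the ON condition holds.
Matching on a.class_id > b.class_id. A NULL in a compared column never satisfies the condition.
Matched pairs: 9.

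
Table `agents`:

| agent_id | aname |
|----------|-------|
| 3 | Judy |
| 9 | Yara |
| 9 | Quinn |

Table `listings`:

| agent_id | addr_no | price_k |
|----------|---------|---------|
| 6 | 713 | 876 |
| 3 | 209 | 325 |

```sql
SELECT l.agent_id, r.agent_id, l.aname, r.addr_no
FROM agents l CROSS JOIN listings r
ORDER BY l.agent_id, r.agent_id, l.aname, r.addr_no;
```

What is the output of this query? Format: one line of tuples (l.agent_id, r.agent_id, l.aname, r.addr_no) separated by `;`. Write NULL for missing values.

CROSS JOIN pairs every row of `agents` with every row of `listings`: 3 × 2 = 6 rows.

(3, 3, Judy, 209); (3, 6, Judy, 713); (9, 3, Quinn, 209); (9, 3, Yara, 209); (9, 6, Quinn, 713); (9, 6, Yara, 713)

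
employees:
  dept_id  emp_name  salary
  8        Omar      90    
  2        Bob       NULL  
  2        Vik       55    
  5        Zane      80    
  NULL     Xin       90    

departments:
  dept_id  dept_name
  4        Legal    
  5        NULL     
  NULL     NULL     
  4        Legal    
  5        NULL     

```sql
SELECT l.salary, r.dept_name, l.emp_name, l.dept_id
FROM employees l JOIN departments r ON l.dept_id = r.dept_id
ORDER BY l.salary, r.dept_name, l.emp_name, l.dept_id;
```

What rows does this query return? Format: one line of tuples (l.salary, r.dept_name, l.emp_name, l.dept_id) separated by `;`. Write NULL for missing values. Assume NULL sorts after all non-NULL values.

INNER JOIN keeps only pairs where the ON condition holds.
Matching on l.dept_id = r.dept_id. A NULL in a compared column never satisfies the condition.
- l[0] dept_id=8 → no match; dropped.
- l[1] dept_id=2 → no match; dropped.
- l[2] dept_id=2 → no match; dropped.
- l[3] dept_id=5 → 2 match(es) in r → 2 row(s).
- l[4] dept_id=NULL → no match; dropped.
After projecting and ordering:
l.salary | r.dept_name | l.emp_name | l.dept_id
80 | NULL | Zane | 5
80 | NULL | Zane | 5

(80, NULL, Zane, 5); (80, NULL, Zane, 5)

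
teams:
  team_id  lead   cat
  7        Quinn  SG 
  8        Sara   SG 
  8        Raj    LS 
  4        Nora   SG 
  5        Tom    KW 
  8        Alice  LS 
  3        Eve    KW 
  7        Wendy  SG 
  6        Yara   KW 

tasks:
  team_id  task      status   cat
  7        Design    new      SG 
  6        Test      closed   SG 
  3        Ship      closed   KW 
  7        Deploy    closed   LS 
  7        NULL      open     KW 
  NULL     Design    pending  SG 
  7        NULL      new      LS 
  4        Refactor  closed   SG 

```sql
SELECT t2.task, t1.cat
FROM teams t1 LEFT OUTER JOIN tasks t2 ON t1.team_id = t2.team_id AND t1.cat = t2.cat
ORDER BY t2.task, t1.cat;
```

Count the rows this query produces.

9

LEFT JOIN keeps every row from `teams`; unmatched rows get NULL for `tasks`'s columns.
Matching on t1.team_id = t2.team_id AND t1.cat = t2.cat. A NULL in a compared column never satisfies the condition.
Matched pairs: 4; unmatched t1 rows kept: 5.
Total: 4 matched + 5 padded = 9 rows.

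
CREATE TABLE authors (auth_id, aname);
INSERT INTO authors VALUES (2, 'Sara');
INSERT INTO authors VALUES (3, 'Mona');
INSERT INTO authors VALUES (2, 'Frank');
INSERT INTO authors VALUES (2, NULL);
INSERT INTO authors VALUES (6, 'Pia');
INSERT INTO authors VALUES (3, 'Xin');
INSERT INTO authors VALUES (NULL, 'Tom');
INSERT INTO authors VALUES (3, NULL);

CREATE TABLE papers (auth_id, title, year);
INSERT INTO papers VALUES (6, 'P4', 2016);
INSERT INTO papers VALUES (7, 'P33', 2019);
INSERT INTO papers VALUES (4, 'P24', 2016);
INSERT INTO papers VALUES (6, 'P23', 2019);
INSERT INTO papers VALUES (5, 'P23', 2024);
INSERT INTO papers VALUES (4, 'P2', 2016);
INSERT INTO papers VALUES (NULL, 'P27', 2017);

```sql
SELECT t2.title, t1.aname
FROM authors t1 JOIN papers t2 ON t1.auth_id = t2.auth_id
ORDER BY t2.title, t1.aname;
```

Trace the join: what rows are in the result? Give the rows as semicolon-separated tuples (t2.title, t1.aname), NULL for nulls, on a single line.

(P23, Pia); (P4, Pia)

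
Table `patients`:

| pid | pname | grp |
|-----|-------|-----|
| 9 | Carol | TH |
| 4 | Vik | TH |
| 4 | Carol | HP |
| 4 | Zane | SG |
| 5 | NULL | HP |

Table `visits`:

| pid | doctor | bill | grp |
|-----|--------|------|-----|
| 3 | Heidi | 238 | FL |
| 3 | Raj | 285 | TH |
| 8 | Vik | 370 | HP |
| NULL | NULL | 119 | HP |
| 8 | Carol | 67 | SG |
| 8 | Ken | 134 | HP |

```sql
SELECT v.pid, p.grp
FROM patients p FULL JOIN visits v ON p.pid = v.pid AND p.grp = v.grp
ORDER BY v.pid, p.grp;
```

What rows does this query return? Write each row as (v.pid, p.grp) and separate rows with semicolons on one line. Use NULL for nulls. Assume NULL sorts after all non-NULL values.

FULL OUTER JOIN keeps every row from both sides; unmatched rows get NULL for the other side's columns.
Matching on p.pid = v.pid AND p.grp = v.grp. A NULL in a compared column never satisfies the condition.
Matched pairs: 0; unmatched p rows kept: 5; unmatched v rows kept: 6.

(3, NULL); (3, NULL); (8, NULL); (8, NULL); (8, NULL); (NULL, HP); (NULL, HP); (NULL, SG); (NULL, TH); (NULL, TH); (NULL, NULL)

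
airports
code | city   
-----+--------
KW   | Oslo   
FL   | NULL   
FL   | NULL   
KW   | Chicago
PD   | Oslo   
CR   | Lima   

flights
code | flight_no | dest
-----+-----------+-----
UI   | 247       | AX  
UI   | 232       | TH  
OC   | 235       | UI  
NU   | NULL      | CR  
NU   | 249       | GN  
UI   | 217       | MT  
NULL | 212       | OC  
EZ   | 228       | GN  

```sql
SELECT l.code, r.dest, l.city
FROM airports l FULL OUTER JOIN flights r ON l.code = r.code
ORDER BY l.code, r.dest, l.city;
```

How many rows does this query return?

14

FULL OUTER JOIN keeps every row from both sides; unmatched rows get NULL for the other side's columns.
Matching on l.code = r.code. A NULL in a compared column never satisfies the condition.
- l[0] code=KW → no match; kept with NULLs on the r side.
- l[1] code=FL → no match; kept with NULLs on the r side.
- l[2] code=FL → no match; kept with NULLs on the r side.
- l[3] code=KW → no match; kept with NULLs on the r side.
- l[4] code=PD → no match; kept with NULLs on the r side.
- l[5] code=CR → no match; kept with NULLs on the r side.
- 8 row(s) from r found no l partner → padded with NULL.
Total: 0 matched + 14 padded = 14 rows.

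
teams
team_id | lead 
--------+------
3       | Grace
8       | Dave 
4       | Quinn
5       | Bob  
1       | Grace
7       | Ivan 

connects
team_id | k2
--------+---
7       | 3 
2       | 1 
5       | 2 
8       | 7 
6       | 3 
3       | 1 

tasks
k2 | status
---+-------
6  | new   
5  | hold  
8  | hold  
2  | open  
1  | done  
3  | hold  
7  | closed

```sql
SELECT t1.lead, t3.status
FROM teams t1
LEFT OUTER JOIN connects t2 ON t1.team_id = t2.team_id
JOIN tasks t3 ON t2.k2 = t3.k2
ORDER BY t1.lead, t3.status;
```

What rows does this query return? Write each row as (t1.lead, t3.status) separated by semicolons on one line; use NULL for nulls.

Evaluate left to right. First `teams t1 LEFT JOIN connects t2` on team_id: 6 row(s).
Then INNER JOIN `tasks t3` on k2: keep only rows whose t2.k2 appears in t3.

(Bob, open); (Dave, closed); (Grace, done); (Ivan, hold)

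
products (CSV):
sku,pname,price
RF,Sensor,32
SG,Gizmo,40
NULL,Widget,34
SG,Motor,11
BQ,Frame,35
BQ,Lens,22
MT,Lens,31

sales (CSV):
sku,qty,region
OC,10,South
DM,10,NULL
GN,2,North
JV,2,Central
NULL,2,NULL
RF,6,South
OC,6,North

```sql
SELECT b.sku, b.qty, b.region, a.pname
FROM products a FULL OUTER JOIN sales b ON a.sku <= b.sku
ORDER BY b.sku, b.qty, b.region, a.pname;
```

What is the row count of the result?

FULL OUTER JOIN keeps every row from both sides; unmatched rows get NULL for the other side's columns.
Matching on a.sku <= b.sku. A NULL in a compared column never satisfies the condition.
- a (sku=RF) pairs with 1 row(s) of b.
- a (sku=SG) has no partner → padded with NULL.
- a (sku=NULL) has no partner → padded with NULL.
- a (sku=SG) has no partner → padded with NULL.
- a (sku=BQ) pairs with 6 row(s) of b.
- a (sku=BQ) pairs with 6 row(s) of b.
- a (sku=MT) pairs with 3 row(s) of b.
- 1 b row(s) had no a match → kept, a columns NULL.
Total: 16 matched + 4 padded = 20 rows.

20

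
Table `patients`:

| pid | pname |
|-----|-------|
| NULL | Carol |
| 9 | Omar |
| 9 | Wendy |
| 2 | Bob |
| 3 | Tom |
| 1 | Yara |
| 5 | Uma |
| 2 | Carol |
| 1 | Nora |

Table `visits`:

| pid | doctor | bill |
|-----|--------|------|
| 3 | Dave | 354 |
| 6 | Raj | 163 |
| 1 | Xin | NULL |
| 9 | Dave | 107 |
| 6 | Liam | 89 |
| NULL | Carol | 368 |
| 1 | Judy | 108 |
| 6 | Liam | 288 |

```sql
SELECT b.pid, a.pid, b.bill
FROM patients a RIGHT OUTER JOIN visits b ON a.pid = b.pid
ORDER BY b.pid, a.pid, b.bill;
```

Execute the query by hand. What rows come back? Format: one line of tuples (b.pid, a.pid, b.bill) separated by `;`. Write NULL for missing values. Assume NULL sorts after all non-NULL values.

(1, 1, 108); (1, 1, 108); (1, 1, NULL); (1, 1, NULL); (3, 3, 354); (6, NULL, 89); (6, NULL, 163); (6, NULL, 288); (9, 9, 107); (9, 9, 107); (NULL, NULL, 368)

RIGHT JOIN keeps every row from `visits`; unmatched rows get NULL for `patients`'s columns.
Matching on a.pid = b.pid. A NULL in a compared column never satisfies the condition.
- pid=NULL: no matching b row.
- pid=9: 1 matching b row(s), so 1 row(s) emitted.
- pid=9: 1 matching b row(s), so 1 row(s) emitted.
- pid=2: no matching b row.
- pid=3: 1 matching b row(s), so 1 row(s) emitted.
- pid=1: 2 matching b row(s), so 2 row(s) emitted.
- pid=5: no matching b row.
- pid=2: no matching b row.
- pid=1: 2 matching b row(s), so 2 row(s) emitted.
- plus 4 unmatched b row(s), each kept with NULL a columns.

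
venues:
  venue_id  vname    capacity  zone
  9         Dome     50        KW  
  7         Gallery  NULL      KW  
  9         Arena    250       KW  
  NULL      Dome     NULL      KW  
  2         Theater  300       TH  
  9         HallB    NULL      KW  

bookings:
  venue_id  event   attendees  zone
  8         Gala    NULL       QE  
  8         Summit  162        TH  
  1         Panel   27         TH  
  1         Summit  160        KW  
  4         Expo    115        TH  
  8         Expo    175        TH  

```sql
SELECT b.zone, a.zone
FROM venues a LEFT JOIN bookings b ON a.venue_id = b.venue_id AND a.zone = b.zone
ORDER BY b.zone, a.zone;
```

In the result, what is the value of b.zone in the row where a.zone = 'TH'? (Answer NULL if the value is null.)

NULL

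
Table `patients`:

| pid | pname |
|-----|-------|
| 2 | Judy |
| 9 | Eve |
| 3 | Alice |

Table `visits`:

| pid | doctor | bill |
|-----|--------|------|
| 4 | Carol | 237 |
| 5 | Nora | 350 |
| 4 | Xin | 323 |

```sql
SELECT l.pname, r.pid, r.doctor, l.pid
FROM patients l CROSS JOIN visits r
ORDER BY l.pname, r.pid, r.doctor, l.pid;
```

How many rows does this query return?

CROSS JOIN pairs every row of `patients` with every row of `visits`: 3 × 3 = 9 rows.

9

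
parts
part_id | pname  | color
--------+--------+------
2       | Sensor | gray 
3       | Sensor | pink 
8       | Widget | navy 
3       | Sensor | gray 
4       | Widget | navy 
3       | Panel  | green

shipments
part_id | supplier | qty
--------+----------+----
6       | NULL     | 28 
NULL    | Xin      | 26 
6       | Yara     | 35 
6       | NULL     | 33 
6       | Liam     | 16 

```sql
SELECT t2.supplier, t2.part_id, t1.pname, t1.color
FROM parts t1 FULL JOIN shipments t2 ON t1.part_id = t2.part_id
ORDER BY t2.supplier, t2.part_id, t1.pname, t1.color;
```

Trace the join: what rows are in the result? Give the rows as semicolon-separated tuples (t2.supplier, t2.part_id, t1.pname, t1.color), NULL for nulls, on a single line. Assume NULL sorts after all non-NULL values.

(Liam, 6, NULL, NULL); (Xin, NULL, NULL, NULL); (Yara, 6, NULL, NULL); (NULL, 6, NULL, NULL); (NULL, 6, NULL, NULL); (NULL, NULL, Panel, green); (NULL, NULL, Sensor, gray); (NULL, NULL, Sensor, gray); (NULL, NULL, Sensor, pink); (NULL, NULL, Widget, navy); (NULL, NULL, Widget, navy)

FULL OUTER JOIN keeps every row from both sides; unmatched rows get NULL for the other side's columns.
Matching on t1.part_id = t2.part_id. A NULL in a compared column never satisfies the condition.
- t1[0] part_id=2 → no match; kept with NULLs on the t2 side.
- t1[1] part_id=3 → no match; kept with NULLs on the t2 side.
- t1[2] part_id=8 → no match; kept with NULLs on the t2 side.
- t1[3] part_id=3 → no match; kept with NULLs on the t2 side.
- t1[4] part_id=4 → no match; kept with NULLs on the t2 side.
- t1[5] part_id=3 → no match; kept with NULLs on the t2 side.
- plus 5 unmatched t2 row(s), each kept with NULL t1 columns.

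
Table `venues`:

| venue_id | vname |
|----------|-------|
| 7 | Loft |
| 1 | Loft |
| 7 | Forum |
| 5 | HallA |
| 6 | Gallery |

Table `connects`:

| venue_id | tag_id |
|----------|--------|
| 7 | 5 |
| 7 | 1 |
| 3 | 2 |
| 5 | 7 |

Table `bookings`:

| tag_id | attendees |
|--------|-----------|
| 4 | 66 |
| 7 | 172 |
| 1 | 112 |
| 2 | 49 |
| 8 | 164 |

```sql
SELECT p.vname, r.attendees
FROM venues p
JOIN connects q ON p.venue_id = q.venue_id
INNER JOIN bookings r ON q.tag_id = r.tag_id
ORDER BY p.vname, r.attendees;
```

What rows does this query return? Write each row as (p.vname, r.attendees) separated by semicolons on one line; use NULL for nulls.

Step 1 — p INNER JOIN q on venue_id → 5 row(s).
Then INNER JOIN `bookings r` on tag_id: keep only rows whose q.tag_id appears in r.

(Forum, 112); (HallA, 172); (Loft, 112)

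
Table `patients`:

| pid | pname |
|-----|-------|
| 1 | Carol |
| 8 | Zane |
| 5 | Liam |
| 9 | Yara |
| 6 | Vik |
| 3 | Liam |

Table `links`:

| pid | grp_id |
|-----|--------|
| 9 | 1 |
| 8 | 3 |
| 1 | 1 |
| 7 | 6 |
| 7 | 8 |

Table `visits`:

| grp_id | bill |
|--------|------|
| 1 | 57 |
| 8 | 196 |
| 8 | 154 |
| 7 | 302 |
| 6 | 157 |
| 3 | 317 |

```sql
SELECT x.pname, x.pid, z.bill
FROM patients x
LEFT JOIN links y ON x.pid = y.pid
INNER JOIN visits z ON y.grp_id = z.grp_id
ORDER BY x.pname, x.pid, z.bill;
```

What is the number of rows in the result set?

Joins associate left-to-right: patients LEFT JOIN links on pid gives 6 intermediate row(s).
Then INNER JOIN `visits z` on grp_id: keep only rows whose y.grp_id appears in z.
Result: 3 row(s).

3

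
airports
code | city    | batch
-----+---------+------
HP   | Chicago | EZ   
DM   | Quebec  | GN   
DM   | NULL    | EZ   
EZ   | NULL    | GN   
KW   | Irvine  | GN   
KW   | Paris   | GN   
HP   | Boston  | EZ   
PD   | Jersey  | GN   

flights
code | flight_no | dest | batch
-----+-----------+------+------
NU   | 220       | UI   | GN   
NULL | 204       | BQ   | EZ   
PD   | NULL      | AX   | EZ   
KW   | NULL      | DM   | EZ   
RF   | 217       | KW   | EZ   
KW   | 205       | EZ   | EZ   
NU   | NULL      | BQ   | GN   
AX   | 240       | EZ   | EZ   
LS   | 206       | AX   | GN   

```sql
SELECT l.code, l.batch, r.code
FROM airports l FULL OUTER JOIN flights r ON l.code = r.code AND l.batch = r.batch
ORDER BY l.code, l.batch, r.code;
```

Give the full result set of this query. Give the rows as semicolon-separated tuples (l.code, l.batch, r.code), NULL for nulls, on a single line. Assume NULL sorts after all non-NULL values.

FULL OUTER JOIN keeps every row from both sides; unmatched rows get NULL for the other side's columns.
Matching on l.code = r.code AND l.batch = r.batch. A NULL in a compared column never satisfies the condition.
- l[0] code=HP, batch=EZ → no match; kept with NULLs on the r side.
- l[1] code=DM, batch=GN → no match; kept with NULLs on the r side.
- l[2] code=DM, batch=EZ → no match; kept with NULLs on the r side.
- l[3] code=EZ, batch=GN → no match; kept with NULLs on the r side.
- l[4] code=KW, batch=GN → no match; kept with NULLs on the r side.
- l[5] code=KW, batch=GN → no match; kept with NULLs on the r side.
- l[6] code=HP, batch=EZ → no match; kept with NULLs on the r side.
- l[7] code=PD, batch=GN → no match; kept with NULLs on the r side.
- 9 r row(s) had no l match → kept, l columns NULL.

(DM, EZ, NULL); (DM, GN, NULL); (EZ, GN, NULL); (HP, EZ, NULL); (HP, EZ, NULL); (KW, GN, NULL); (KW, GN, NULL); (PD, GN, NULL); (NULL, NULL, AX); (NULL, NULL, KW); (NULL, NULL, KW); (NULL, NULL, LS); (NULL, NULL, NU); (NULL, NULL, NU); (NULL, NULL, PD); (NULL, NULL, RF); (NULL, NULL, NULL)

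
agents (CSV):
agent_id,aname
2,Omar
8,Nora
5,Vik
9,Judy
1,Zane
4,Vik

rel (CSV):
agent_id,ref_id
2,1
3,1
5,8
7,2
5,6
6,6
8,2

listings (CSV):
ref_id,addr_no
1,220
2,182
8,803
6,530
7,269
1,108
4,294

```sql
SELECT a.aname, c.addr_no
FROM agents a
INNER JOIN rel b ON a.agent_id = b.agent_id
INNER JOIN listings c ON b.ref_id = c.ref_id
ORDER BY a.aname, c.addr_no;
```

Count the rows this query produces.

5

Step 1 — a INNER JOIN b on agent_id → 4 row(s).
Then INNER JOIN `listings c` on ref_id: keep only rows whose b.ref_id appears in c.
Result: 5 row(s).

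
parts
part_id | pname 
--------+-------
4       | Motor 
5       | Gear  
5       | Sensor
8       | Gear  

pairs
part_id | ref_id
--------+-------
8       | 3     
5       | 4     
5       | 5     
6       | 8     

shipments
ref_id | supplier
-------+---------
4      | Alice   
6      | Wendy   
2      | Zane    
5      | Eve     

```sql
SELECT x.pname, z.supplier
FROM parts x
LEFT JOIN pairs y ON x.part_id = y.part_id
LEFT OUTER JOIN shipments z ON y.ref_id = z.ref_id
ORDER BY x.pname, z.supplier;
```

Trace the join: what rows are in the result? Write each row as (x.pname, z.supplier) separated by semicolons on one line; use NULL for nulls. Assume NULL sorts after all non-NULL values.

(Gear, Alice); (Gear, Eve); (Gear, NULL); (Motor, NULL); (Sensor, Alice); (Sensor, Eve)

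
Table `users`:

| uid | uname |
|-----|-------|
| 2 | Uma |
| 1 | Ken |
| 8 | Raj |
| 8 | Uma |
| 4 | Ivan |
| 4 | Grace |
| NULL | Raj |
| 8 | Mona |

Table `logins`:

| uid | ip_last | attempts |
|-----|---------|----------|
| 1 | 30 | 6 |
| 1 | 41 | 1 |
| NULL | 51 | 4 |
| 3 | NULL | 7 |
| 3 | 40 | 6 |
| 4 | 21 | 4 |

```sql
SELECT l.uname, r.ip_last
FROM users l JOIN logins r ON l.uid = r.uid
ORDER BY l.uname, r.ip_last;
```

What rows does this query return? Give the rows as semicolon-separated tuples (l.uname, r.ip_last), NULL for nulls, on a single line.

INNER JOIN keeps only pairs where the ON condition holds.
Matching on l.uid = r.uid. A NULL in a compared column never satisfies the condition.
- uid=2: no matching r row, dropped.
- uid=1: 2 matching r row(s), so 2 row(s) emitted.
- uid=8: no matching r row, dropped.
- uid=8: no matching r row, dropped.
- uid=4: 1 matching r row(s), so 1 row(s) emitted.
- uid=4: 1 matching r row(s), so 1 row(s) emitted.
- uid=NULL: no matching r row, dropped.
- uid=8: no matching r row, dropped.
After projecting and ordering:
l.uname | r.ip_last
Grace | 21
Ivan | 21
Ken | 30
Ken | 41

(Grace, 21); (Ivan, 21); (Ken, 30); (Ken, 41)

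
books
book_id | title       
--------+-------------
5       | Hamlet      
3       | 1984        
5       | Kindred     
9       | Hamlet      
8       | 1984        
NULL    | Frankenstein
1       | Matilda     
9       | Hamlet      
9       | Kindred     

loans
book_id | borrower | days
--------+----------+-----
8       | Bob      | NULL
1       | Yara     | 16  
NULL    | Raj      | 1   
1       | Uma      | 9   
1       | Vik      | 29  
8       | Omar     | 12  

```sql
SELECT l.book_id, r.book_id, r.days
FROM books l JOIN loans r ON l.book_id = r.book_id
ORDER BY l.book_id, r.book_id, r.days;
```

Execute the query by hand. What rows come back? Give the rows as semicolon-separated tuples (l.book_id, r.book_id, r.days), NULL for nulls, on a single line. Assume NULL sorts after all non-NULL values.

(1, 1, 9); (1, 1, 16); (1, 1, 29); (8, 8, 12); (8, 8, NULL)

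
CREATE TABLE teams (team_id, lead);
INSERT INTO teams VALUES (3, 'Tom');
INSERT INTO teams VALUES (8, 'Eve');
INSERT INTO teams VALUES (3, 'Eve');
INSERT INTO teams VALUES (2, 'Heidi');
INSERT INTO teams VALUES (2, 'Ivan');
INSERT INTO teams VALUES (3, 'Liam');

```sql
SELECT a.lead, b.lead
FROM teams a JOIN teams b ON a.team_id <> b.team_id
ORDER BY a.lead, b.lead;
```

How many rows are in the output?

22

INNER JOIN keeps only pairs where the ON condition holds.
Matching on a.team_id <> b.team_id.
Matched pairs: 22.
Total: 22 rows.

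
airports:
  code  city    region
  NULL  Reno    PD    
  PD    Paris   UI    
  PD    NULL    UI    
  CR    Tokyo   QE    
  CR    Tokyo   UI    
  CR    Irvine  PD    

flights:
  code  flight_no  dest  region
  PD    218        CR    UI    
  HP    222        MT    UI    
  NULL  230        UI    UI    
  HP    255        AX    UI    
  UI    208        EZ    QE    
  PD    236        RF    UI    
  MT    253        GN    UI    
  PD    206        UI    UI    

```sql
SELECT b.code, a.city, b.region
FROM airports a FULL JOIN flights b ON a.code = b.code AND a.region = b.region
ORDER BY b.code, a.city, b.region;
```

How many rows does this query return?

FULL OUTER JOIN keeps every row from both sides; unmatched rows get NULL for the other side's columns.
Matching on a.code = b.code AND a.region = b.region. A NULL in a compared column never satisfies the condition.
- a[0] code=NULL, region=PD → no match; kept with NULLs on the b side.
- a[1] code=PD, region=UI → 3 match(es) in b → 3 row(s).
- a[2] code=PD, region=UI → 3 match(es) in b → 3 row(s).
- a[3] code=CR, region=QE → no match; kept with NULLs on the b side.
- a[4] code=CR, region=UI → no match; kept with NULLs on the b side.
- a[5] code=CR, region=PD → no match; kept with NULLs on the b side.
- 5 row(s) from b found no a partner → padded with NULL.
Total: 6 matched + 9 padded = 15 rows.

15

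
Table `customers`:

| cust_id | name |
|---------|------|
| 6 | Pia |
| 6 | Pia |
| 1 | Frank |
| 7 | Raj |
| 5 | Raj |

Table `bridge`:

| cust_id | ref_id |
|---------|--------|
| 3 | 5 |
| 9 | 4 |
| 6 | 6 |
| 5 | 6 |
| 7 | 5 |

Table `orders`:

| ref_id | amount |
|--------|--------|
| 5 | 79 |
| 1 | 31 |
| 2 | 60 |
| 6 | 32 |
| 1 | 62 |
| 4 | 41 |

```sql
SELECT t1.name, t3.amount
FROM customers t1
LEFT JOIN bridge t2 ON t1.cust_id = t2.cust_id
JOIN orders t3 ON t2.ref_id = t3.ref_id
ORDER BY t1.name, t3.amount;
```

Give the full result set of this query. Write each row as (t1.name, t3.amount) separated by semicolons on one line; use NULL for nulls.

(Pia, 32); (Pia, 32); (Raj, 32); (Raj, 79)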